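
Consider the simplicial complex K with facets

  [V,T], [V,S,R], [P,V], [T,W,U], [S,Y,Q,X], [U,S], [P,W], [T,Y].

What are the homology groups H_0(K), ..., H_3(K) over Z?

H_0 ≅ Z,  H_1 ≅ Z^3,  H_2 = 0,  H_3 = 0.

Order the vertices as P < Q < R < S < T < U < V < W < X < Y. Listing each simplex with vertices in this order, K has dimension 3 with simplices:

  0-simplices (10): P, Q, R, S, T, U, V, W, X, Y
  1-simplices (17): PV, PW, QS, QX, QY, RS, RV, SU, SV, SX, SY, TU, TV, TW, TY, UW, XY
  2-simplices (6): QSX, QSY, QXY, RSV, SXY, TUW
  3-simplices (1): QSXY

giving chain groups C_0 ≅ Z^10, C_1 ≅ Z^17, C_2 ≅ Z^6, C_3 ≅ Z^1.

∂_1: C_1 → C_0 sends each edge [p,q] (with p < q) to q − p. For instance
  ∂SV = V − S.
The 10×17 boundary matrix has rank 9 and Smith normal form diag(1,1,1,1,1,1,1,1,1).

Boundary ∂_2: C_2 → C_1 acts by ∂[p,q,r] = [q,r] − [p,r] + [p,q]. For instance
  ∂RSV = SV − RV + RS,
  ∂QXY = XY − QY + QX.
As a 17×6 matrix over Z this has rank 5, with invariant factors (1,1,1,1,1).

∂_3: C_3 → C_2 sends each 3-simplex σ to the alternating sum Σ_i (−1)^i (σ with its i-th vertex removed). For instance
  ∂QSXY = SXY − QXY + QSY − QSX.
The resulting 6×1 matrix has rank 1, and its Smith normal form has invariant factors (1).

Now H_k = ker ∂_k / im ∂_{k+1}, so:

  H_0: rank C_0 − rank ∂_1 = 10 − 9 = 1, and the invariant factors of ∂_1 are all 1, so H_0 ≅ Z.
  H_1: rank ker ∂_1 − rank ∂_2 = (17 − 9) − 5 = 3, and the invariant factors of ∂_2 are all 1, so H_1 ≅ Z^3.
  H_2: rank ker ∂_2 − rank ∂_3 = (6 − 5) − 1 = 0, and the invariant factors of ∂_3 are all 1, so H_2 ≅ 0.
  H_3: rank ker ∂_3 − rank ∂_4 = (1 − 1) − 0 = 0, and there is no ∂_4, so H_3 ≅ 0.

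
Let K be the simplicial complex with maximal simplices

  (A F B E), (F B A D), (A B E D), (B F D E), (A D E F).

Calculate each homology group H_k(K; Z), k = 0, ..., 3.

K has 5 vertices, 10 edges, 10 triangles, 5 3-simplices.
rank ∂_0 = 0, rank ∂_1 = 4 ⇒ b_0 = 5 − 0 − 4 = 1; all invariant factors of ∂_1 are 1 so no torsion. So H_0 = Z.
rank ∂_1 = 4, rank ∂_2 = 6 ⇒ b_1 = 10 − 4 − 6 = 0; all invariant factors of ∂_2 are 1 so no torsion. So H_1 = 0.
rank ∂_2 = 6, rank ∂_3 = 4 ⇒ b_2 = 10 − 6 − 4 = 0; all invariant factors of ∂_3 are 1 so no torsion. So H_2 = 0.
rank ∂_3 = 4, rank ∂_4 = 0 ⇒ b_3 = 5 − 4 − 0 = 1. So H_3 = Z.

H_0 ≅ Z,  H_1 = 0,  H_2 = 0,  H_3 ≅ Z.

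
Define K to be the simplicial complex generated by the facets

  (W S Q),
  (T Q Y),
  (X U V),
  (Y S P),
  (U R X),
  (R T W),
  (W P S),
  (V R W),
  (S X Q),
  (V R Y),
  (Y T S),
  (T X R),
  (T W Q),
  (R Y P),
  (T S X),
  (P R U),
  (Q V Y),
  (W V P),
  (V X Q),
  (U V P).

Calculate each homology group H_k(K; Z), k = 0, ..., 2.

H_0 ≅ Z,  H_1 ≅ Z ⊕ Z_2,  H_2 = 0.

Order the vertices as P < Q < R < S < T < U < V < W < X < Y. Listing each simplex with vertices in this order, K has dimension 2 with simplices:

  0-simplices (10): P, Q, R, S, T, U, V, W, X, Y
  1-simplices (30): PR, PS, PU, PV, PW, PY, QS, QT, QV, QW, QX, QY, RT, RU, RV, RW, RX, RY, ST, SW, SX, SY, TW, TX, TY, UV, UX, VW, VX, VY
  2-simplices (20): PRU, PRY, PSW, PSY, PUV, PVW, QSW, QSX, QTW, QTY, QVX, QVY, RTW, RTX, RUX, RVW, RVY, STX, STY, UVX

giving chain groups C_0 ≅ Z^10, C_1 ≅ Z^30, C_2 ≅ Z^20.

Boundary ∂_1: C_1 → C_0 sends each edge [p,q] (with p < q) to q − p. For instance
  ∂QX = X − Q.
The resulting 10×30 matrix has rank 9, and its Smith normal form has invariant factors (1,1,1,1,1,1,1,1,1).

The boundary map ∂_2: C_2 → C_1 sends each 2-simplex [p,q,r] to [q,r] − [p,r] + [p,q]. For instance
  ∂PRY = RY − PY + PR,
  ∂RTW = TW − RW + RT.
The 30×20 boundary matrix has rank 20 and Smith normal form diag(1,1,1,1,1,1,1,1,1,1,1,1,1,1,1,1,1,1,1,2).

Reading off H_k = ker ∂_k / im ∂_{k+1}:

  H_0: rank C_0 − rank ∂_1 = 10 − 9 = 1, and the invariant factors of ∂_1 are all 1, so H_0 ≅ Z.
  H_1: rank ker ∂_1 − rank ∂_2 = (30 − 9) − 20 = 1, and ∂_2 has invariant factor 2 > 1, so H_1 ≅ Z ⊕ Z_2.
  H_2: rank ker ∂_2 − rank ∂_3 = (20 − 20) − 0 = 0, and there is no ∂_3, so H_2 ≅ 0.

As a check, the Euler characteristic is 10 − 30 + 20 = 0, which agrees with 1 − 1 + 0 = 0.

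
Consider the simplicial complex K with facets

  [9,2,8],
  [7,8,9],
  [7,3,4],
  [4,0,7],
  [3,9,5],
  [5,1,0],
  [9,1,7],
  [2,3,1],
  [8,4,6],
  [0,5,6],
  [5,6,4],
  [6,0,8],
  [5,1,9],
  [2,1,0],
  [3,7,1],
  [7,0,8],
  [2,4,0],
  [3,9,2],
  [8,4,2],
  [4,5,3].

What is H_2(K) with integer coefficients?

K has 10 vertices, 30 edges, 20 triangles.
rank ∂_2 = 20, rank ∂_3 = 0 ⇒ b_2 = 20 − 20 − 0 = 0. So H_2 ≅ 0.

H_2 = 0.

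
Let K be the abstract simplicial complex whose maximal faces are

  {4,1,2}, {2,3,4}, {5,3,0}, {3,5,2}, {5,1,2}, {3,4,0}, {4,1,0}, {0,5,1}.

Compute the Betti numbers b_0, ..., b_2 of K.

Fix the vertex order 0 < 1 < 2 < 3 < 4 < 5 and write every simplex with vertices in increasing order. Then dim K = 2 and the simplices of K are:

  0-simplices (6): [0], [1], [2], [3], [4], [5]
  1-simplices (12): [0,1], [0,3], [0,4], [0,5], [1,2], [1,4], [1,5], [2,3], [2,4], [2,5], [3,4], [3,5]
  2-simplices (8): [0,1,4], [0,1,5], [0,3,4], [0,3,5], [1,2,4], [1,2,5], [2,3,4], [2,3,5]

so the chain groups are C_0 ≅ Z^6, C_1 ≅ Z^12, C_2 ≅ Z^8.

Boundary ∂_1: C_1 → C_0 sends each edge [p,q] (with p < q) to q − p.
As a 6×12 matrix over Z this has rank 5, with invariant factors (1,1,1,1,1).

Boundary ∂_2: C_2 → C_1 acts by ∂[p,q,r] = [q,r] − [p,r] + [p,q]. For instance
  ∂[0,1,4] = [1,4] − [0,4] + [0,1],
  ∂[2,3,5] = [3,5] − [2,5] + [2,3].
The 12×8 boundary matrix has rank 7 and Smith normal form diag(1,1,1,1,1,1,1).

From H_k ≅ ker(∂_k) / im(∂_{k+1}) we obtain:

  H_0: rank C_0 − rank ∂_1 = 6 − 5 = 1, and the invariant factors of ∂_1 are all 1, so H_0 ≅ Z.
  H_1: rank ker ∂_1 − rank ∂_2 = (12 − 5) − 7 = 0, and the invariant factors of ∂_2 are all 1, so H_1 ≅ 0.
  H_2: rank ker ∂_2 − rank ∂_3 = (8 − 7) − 0 = 1, and there is no ∂_3, so H_2 ≅ Z.

Hence the Betti numbers are b_0 = 1, b_1 = 0, b_2 = 1.

b_0 = 1, b_1 = 0, b_2 = 1.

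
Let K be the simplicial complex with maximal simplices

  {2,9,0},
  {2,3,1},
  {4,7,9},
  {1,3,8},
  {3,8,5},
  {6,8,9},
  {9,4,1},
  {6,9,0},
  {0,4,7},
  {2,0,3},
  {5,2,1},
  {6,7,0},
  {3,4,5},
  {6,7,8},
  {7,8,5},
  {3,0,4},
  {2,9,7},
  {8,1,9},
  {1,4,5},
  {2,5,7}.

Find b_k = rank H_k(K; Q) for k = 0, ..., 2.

Fix the vertex order 0 < 1 < 2 < 3 < 4 < 5 < 6 < 7 < 8 < 9 and write every simplex with vertices in increasing order. Then dim K = 2 and the simplices of K are:

  0-simplices (10): [0], [1], [2], [3], [4], [5], [6], [7], [8], [9]
  1-simplices (30): (30 of them)
  2-simplices (20): (20 of them)

giving chain groups C_0 ≅ Z^10, C_1 ≅ Z^30, C_2 ≅ Z^20.

The boundary map ∂_1: C_1 → C_0 is given by ∂[p,q] = [q] − [p]. For instance
  ∂[3,5] = [5] − [3].
This gives a 10×30 integer matrix of rank 9; reducing to Smith normal form yields diagonal entries (1,1,1,1,1,1,1,1,1).

Boundary ∂_2: C_2 → C_1 acts by ∂[p,q,r] = [q,r] − [p,r] + [p,q]. For instance
  ∂[0,2,9] = [2,9] − [0,9] + [0,2],
  ∂[5,7,8] = [7,8] − [5,8] + [5,7].
This gives a 30×20 integer matrix of rank 20; reducing to Smith normal form yields diagonal entries (1,1,1,1,1,1,1,1,1,1,1,1,1,1,1,1,1,1,1,2).

From H_k ≅ ker(∂_k) / im(∂_{k+1}) we obtain:

  H_0: rank C_0 − rank ∂_1 = 10 − 9 = 1, and the invariant factors of ∂_1 are all 1, so H_0 = Z.
  H_1: rank ker ∂_1 − rank ∂_2 = (30 − 9) − 20 = 1, and ∂_2 has invariant factor 2 > 1, so H_1 = Z × Z/2.
  H_2: rank ker ∂_2 − rank ∂_3 = (20 − 20) − 0 = 0, and there is no ∂_3, so H_2 = 0.

Hence the Betti numbers are b_0 = 1, b_1 = 1, b_2 = 0.

b_0 = 1, b_1 = 1, b_2 = 0.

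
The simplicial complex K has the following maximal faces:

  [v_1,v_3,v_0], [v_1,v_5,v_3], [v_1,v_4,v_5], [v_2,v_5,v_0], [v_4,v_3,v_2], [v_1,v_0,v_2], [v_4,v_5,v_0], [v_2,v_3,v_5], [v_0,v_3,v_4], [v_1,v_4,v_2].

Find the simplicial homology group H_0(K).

Fix the vertex order v_0 < v_1 < v_2 < v_3 < v_4 < v_5 and write every simplex with vertices in increasing order. Then dim K = 2 and the simplices of K are:

  0-simplices (6): [v_0], [v_1], [v_2], [v_3], [v_4], [v_5]
  1-simplices (15): (15 of them)
  2-simplices (10): [v_0,v_1,v_2], [v_0,v_1,v_3], [v_0,v_2,v_5], [v_0,v_3,v_4], [v_0,v_4,v_5], [v_1,v_2,v_4], [v_1,v_3,v_5], [v_1,v_4,v_5], [v_2,v_3,v_4], [v_2,v_3,v_5]

so the chain groups are C_0 ≅ Z^6, C_1 ≅ Z^15, C_2 ≅ Z^10.

Boundary ∂_1: C_1 → C_0 maps an edge to its endpoints' difference, ∂[p,q] = q − p. For instance
  ∂[v_0,v_2] = [v_2] − [v_0].
As a 6×15 matrix over Z this has rank 5, with invariant factors (1,1,1,1,1).

Boundary ∂_2: C_2 → C_1 acts by ∂[p,q,r] = [q,r] − [p,r] + [p,q]. For instance
  ∂[v_0,v_3,v_4] = [v_3,v_4] − [v_0,v_4] + [v_0,v_3],
  ∂[v_2,v_3,v_4] = [v_3,v_4] − [v_2,v_4] + [v_2,v_3].
As a 15×10 matrix over Z this has rank 10, with invariant factors (1,1,1,1,1,1,1,1,1,2).

Now H_k = ker ∂_k / im ∂_{k+1}, so:

  H_0: rank C_0 − rank ∂_1 = 6 − 5 = 1, and the invariant factors of ∂_1 are all 1, so H_0 = Z.

(K is a triangulation of the real projective plane RP^2.)

H_0 = Z.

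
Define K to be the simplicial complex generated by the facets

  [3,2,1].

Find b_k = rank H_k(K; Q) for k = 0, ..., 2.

b_0 = 1, b_1 = 0, b_2 = 0.

We work with the vertex ordering 1 < 2 < 3. The simplices of K, each written with vertices in increasing order, are:

  0-simplices (3): [1], [2], [3]
  1-simplices (3): [1,2], [1,3], [2,3]
  2-simplices (1): [1,2,3]

giving chain groups C_0 ≅ Z^3, C_1 ≅ Z^3, C_2 ≅ Z^1.

Boundary ∂_1: C_1 → C_0 sends each edge [p,q] (with p < q) to q − p. For instance
  ∂[1,3] = [3] − [1].
The resulting 3×3 matrix has rank 2, and its Smith normal form has invariant factors (1,1).

The boundary map ∂_2: C_2 → C_1 sends each 2-simplex [p,q,r] to [q,r] − [p,r] + [p,q]. For instance
  ∂[1,2,3] = [2,3] − [1,3] + [1,2].
The 3×1 boundary matrix has rank 1 and Smith normal form diag(1).

Reading off H_k = ker ∂_k / im ∂_{k+1}:

  H_0: rank C_0 − rank ∂_1 = 3 − 2 = 1, and the invariant factors of ∂_1 are all 1, so H_0 = Z.
  H_1: rank ker ∂_1 − rank ∂_2 = (3 − 2) − 1 = 0, and the invariant factors of ∂_2 are all 1, so H_1 = 0.
  H_2: rank ker ∂_2 − rank ∂_3 = (1 − 1) − 0 = 0, and there is no ∂_3, so H_2 = 0.

As a check, the Euler characteristic is 3 − 3 + 1 = 1, which agrees with 1 − 0 + 0 = 1.

Hence the Betti numbers are b_0 = 1, b_1 = 0, b_2 = 0.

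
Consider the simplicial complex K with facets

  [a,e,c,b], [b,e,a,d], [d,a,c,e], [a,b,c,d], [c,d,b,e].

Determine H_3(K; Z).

K has 5 vertices, 10 edges, 10 triangles, 5 3-simplices.
rank ∂_3 = 4, rank ∂_4 = 0 ⇒ b_3 = 5 − 4 − 0 = 1. So H_3 = Z.

H_3 ≅ Z.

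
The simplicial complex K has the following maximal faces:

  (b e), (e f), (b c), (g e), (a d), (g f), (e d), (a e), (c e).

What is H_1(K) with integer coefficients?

H_1 ≅ Z^3.

Take the total order a < b < c < d < e < f < g on the vertex set. Then K (dimension 1) consists of the simplices:

  0-simplices (7): a, b, c, d, e, f, g
  1-simplices (9): ad, ae, bc, be, ce, de, ef, eg, fg

so the chain groups are C_0 ≅ Z^7, C_1 ≅ Z^9.

∂_1: C_1 → C_0 is given by ∂[p,q] = [q] − [p]. For instance
  ∂ad = d − a.
This gives a 7×9 integer matrix of rank 6; reducing to Smith normal form yields diagonal entries (1,1,1,1,1,1).

From H_k ≅ ker(∂_k) / im(∂_{k+1}) we obtain:

  H_1: rank ker ∂_1 − rank ∂_2 = (9 − 6) − 0 = 3, and there is no ∂_2, so H_1 = Z^3.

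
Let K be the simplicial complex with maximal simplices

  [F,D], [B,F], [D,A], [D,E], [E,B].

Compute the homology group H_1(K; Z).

K has 5 vertices, 5 edges.
rank ∂_1 = 4, rank ∂_2 = 0 ⇒ b_1 = 5 − 4 − 0 = 1. So H_1 ≅ Z.

H_1 ≅ Z.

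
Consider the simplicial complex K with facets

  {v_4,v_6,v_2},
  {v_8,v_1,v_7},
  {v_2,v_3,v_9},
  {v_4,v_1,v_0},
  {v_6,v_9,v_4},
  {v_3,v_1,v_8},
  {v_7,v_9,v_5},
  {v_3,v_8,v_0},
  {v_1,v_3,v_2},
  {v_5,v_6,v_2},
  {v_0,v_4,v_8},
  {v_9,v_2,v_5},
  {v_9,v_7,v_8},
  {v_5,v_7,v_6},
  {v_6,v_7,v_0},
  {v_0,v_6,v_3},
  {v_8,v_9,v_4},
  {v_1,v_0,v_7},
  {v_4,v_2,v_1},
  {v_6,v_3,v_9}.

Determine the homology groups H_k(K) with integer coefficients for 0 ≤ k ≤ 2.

We work with the vertex ordering v_0 < v_1 < v_2 < v_3 < v_4 < v_5 < v_6 < v_7 < v_8 < v_9. The simplices of K, each written with vertices in increasing order, are:

  0-simplices (10): [v_0], [v_1], [v_2], [v_3], [v_4], [v_5], [v_6], [v_7], [v_8], [v_9]
  1-simplices (30): (30 of them)
  2-simplices (20): (20 of them)

giving chain groups C_0 ≅ Z^10, C_1 ≅ Z^30, C_2 ≅ Z^20.

The boundary map ∂_1: C_1 → C_0 maps an edge to its endpoints' difference, ∂[p,q] = q − p.
The 10×30 boundary matrix has rank 9 and Smith normal form diag(1,1,1,1,1,1,1,1,1).

∂_2: C_2 → C_1 sends each 2-simplex [p,q,r] to [q,r] − [p,r] + [p,q]. For instance
  ∂[v_2,v_4,v_6] = [v_4,v_6] − [v_2,v_6] + [v_2,v_4],
  ∂[v_5,v_6,v_7] = [v_6,v_7] − [v_5,v_7] + [v_5,v_6].
The 30×20 boundary matrix has rank 20 and Smith normal form diag(1,1,1,1,1,1,1,1,1,1,1,1,1,1,1,1,1,1,1,2).

Now H_k = ker ∂_k / im ∂_{k+1}, so:

  H_0: rank C_0 − rank ∂_1 = 10 − 9 = 1, and the invariant factors of ∂_1 are all 1, so H_0 ≅ Z.
  H_1: rank ker ∂_1 − rank ∂_2 = (30 − 9) − 20 = 1, and ∂_2 has invariant factor 2 > 1, so H_1 ≅ Z ⊕ Z/2.
  H_2: rank ker ∂_2 − rank ∂_3 = (20 − 20) − 0 = 0, and there is no ∂_3, so H_2 ≅ 0.

(K is a triangulation of the Klein bottle.)

H_0 ≅ Z,  H_1 ≅ Z ⊕ Z/2,  H_2 = 0.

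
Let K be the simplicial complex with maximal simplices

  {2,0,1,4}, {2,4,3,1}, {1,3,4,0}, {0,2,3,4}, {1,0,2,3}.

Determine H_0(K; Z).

H_0 ≅ Z.

K has 5 vertices, 10 edges, 10 triangles, 5 3-simplices.
rank ∂_0 = 0, rank ∂_1 = 4 ⇒ b_0 = 5 − 0 − 4 = 1; all invariant factors of ∂_1 are 1 so no torsion. So H_0 ≅ Z.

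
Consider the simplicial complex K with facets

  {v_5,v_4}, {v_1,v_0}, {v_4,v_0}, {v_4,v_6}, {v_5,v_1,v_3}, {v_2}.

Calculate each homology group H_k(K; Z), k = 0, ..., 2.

H_0 ≅ Z^2,  H_1 ≅ Z,  H_2 = 0.

Take the total order v_0 < v_1 < v_2 < v_3 < v_4 < v_5 < v_6 on the vertex set. Then K (dimension 2) consists of the simplices:

  0-simplices (7): [v_0], [v_1], [v_2], [v_3], [v_4], [v_5], [v_6]
  1-simplices (7): [v_0,v_1], [v_0,v_4], [v_1,v_3], [v_1,v_5], [v_3,v_5], [v_4,v_5], [v_4,v_6]
  2-simplices (1): [v_1,v_3,v_5]

Hence C_0 ≅ Z^7, C_1 ≅ Z^7, C_2 ≅ Z^1.

Boundary ∂_1: C_1 → C_0 sends each edge [p,q] (with p < q) to q − p. For instance
  ∂[v_4,v_6] = [v_6] − [v_4].
The resulting 7×7 matrix has rank 5, and its Smith normal form has invariant factors (1,1,1,1,1).

The boundary map ∂_2: C_2 → C_1 acts by ∂[p,q,r] = [q,r] − [p,r] + [p,q]. For instance
  ∂[v_1,v_3,v_5] = [v_3,v_5] − [v_1,v_5] + [v_1,v_3].
The 7×1 boundary matrix has rank 1 and Smith normal form diag(1).

Computing H_k = (kernel of ∂_k) / (image of ∂_{k+1}):

  H_0: rank C_0 − rank ∂_1 = 7 − 5 = 2, and the invariant factors of ∂_1 are all 1, so H_0 ≅ Z^2.
  H_1: rank ker ∂_1 − rank ∂_2 = (7 − 5) − 1 = 1, and the invariant factors of ∂_2 are all 1, so H_1 ≅ Z.
  H_2: rank ker ∂_2 − rank ∂_3 = (1 − 1) − 0 = 0, and there is no ∂_3, so H_2 ≅ 0.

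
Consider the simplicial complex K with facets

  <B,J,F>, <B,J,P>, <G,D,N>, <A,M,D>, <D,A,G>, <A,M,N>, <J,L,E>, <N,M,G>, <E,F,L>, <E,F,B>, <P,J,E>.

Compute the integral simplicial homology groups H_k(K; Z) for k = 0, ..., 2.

Fix the vertex order A < B < D < E < F < G < J < L < M < N < P and write every simplex with vertices in increasing order. Then dim K = 2 and the simplices of K are:

  0-simplices (11): A, B, D, E, F, G, J, L, M, N, P
  1-simplices (22): AD, AG, AM, AN, BE, BF, BJ, BP, DG, DM, DN, EF, EJ, EL, EP, FJ, FL, GM, GN, JL, JP, MN
  2-simplices (11): ADG, ADM, AMN, BEF, BFJ, BJP, DGN, EFL, EJL, EJP, GMN

Hence C_0 ≅ Z^11, C_1 ≅ Z^22, C_2 ≅ Z^11.

The boundary map ∂_1: C_1 → C_0 sends each edge [p,q] (with p < q) to q − p. For instance
  ∂EP = P − E.
As a 11×22 matrix over Z this has rank 9, with invariant factors (1,1,1,1,1,1,1,1,1).

∂_2: C_2 → C_1 maps a triangle to the signed sum of its edges. For instance
  ∂EFL = FL − EL + EF,
  ∂EJL = JL − EL + EJ.
As a 22×11 matrix over Z this has rank 11, with invariant factors (1,1,1,1,1,1,1,1,1,1,1).

Reading off H_k = ker ∂_k / im ∂_{k+1}:

  H_0: rank C_0 − rank ∂_1 = 11 − 9 = 2, and the invariant factors of ∂_1 are all 1, so H_0 ≅ Z^2.
  H_1: rank ker ∂_1 − rank ∂_2 = (22 − 9) − 11 = 2, and the invariant factors of ∂_2 are all 1, so H_1 ≅ Z^2.
  H_2: rank ker ∂_2 − rank ∂_3 = (11 − 11) − 0 = 0, and there is no ∂_3, so H_2 ≅ 0.

(K is a triangulation of the disjoint union of the Möbius band and the cylinder S^1 x I.)

H_0 = Z^2,  H_1 = Z^2,  H_2 = 0.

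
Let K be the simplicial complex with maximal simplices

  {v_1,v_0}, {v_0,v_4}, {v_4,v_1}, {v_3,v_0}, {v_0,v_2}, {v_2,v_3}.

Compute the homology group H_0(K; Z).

H_0 = Z.

Take the total order v_0 < v_1 < v_2 < v_3 < v_4 on the vertex set. Then K (dimension 1) consists of the simplices:

  0-simplices (5): [v_0], [v_1], [v_2], [v_3], [v_4]
  1-simplices (6): [v_0,v_1], [v_0,v_2], [v_0,v_3], [v_0,v_4], [v_1,v_4], [v_2,v_3]

Hence C_0 ≅ Z^5, C_1 ≅ Z^6.

Boundary ∂_1: C_1 → C_0 is given by ∂[p,q] = [q] − [p].
The 5×6 boundary matrix has rank 4 and Smith normal form diag(1,1,1,1).

Reading off H_k = ker ∂_k / im ∂_{k+1}:

  H_0: rank C_0 − rank ∂_1 = 5 − 4 = 1, and the invariant factors of ∂_1 are all 1, so H_0 = Z.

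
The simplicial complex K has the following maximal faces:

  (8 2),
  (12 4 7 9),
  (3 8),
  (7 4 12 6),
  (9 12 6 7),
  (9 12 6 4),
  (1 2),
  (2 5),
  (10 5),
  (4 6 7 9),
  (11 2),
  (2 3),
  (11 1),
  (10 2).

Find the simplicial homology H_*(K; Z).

Order the vertices as 1 < 2 < 3 < 4 < 5 < 6 < 7 < 8 < 9 < 10 < 11 < 12. Listing each simplex with vertices in this order, K has dimension 3 with simplices:

  0-simplices (12): [1], [2], [3], [4], [5], [6], [7], [8], [9], [10], [11], [12]
  1-simplices (19): [1,2], [1,11], [2,3], [2,5], [2,8], [2,10], [2,11], [3,8], [4,6], [4,7], [4,9], [4,12], [5,10], [6,7], [6,9], [6,12], [7,9], [7,12], [9,12]
  2-simplices (10): [4,6,7], [4,6,9], [4,6,12], [4,7,9], [4,7,12], [4,9,12], [6,7,9], [6,7,12], [6,9,12], [7,9,12]
  3-simplices (5): [4,6,7,9], [4,6,7,12], [4,6,9,12], [4,7,9,12], [6,7,9,12]

Hence C_0 ≅ Z^12, C_1 ≅ Z^19, C_2 ≅ Z^10, C_3 ≅ Z^5.

∂_1: C_1 → C_0 is given by ∂[p,q] = [q] − [p]. For instance
  ∂[6,9] = [9] − [6].
This gives a 12×19 integer matrix of rank 10; reducing to Smith normal form yields diagonal entries (1,1,1,1,1,1,1,1,1,1).

∂_2: C_2 → C_1 acts by ∂[p,q,r] = [q,r] − [p,r] + [p,q]. For instance
  ∂[4,9,12] = [9,12] − [4,12] + [4,9],
  ∂[4,6,12] = [6,12] − [4,12] + [4,6].
As a 19×10 matrix over Z this has rank 6, with invariant factors (1,1,1,1,1,1).

Boundary ∂_3: C_3 → C_2 sends each 3-simplex σ to the alternating sum Σ_i (−1)^i (σ with its i-th vertex removed). For instance
  ∂[4,7,9,12] = [7,9,12] − [4,9,12] + [4,7,12] − [4,7,9],
  ∂[6,7,9,12] = [7,9,12] − [6,9,12] + [6,7,12] − [6,7,9].
This gives a 10×5 integer matrix of rank 4; reducing to Smith normal form yields diagonal entries (1,1,1,1).

From H_k ≅ ker(∂_k) / im(∂_{k+1}) we obtain:

  H_0: rank C_0 − rank ∂_1 = 12 − 10 = 2, and the invariant factors of ∂_1 are all 1, so H_0 ≅ Z^2.
  H_1: rank ker ∂_1 − rank ∂_2 = (19 − 10) − 6 = 3, and the invariant factors of ∂_2 are all 1, so H_1 ≅ Z^3.
  H_2: rank ker ∂_2 − rank ∂_3 = (10 − 6) − 4 = 0, and the invariant factors of ∂_3 are all 1, so H_2 ≅ 0.
  H_3: rank ker ∂_3 − rank ∂_4 = (5 − 4) − 0 = 1, and there is no ∂_4, so H_3 ≅ Z.

(K is a triangulation of the disjoint union of a wedge of 3 circles and the 3-sphere S^3.)

H_0 ≅ Z^2,  H_1 ≅ Z^3,  H_2 = 0,  H_3 ≅ Z.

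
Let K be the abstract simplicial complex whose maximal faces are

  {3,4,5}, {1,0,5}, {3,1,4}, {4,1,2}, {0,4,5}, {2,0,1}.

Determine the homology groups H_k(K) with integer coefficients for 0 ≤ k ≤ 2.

K has 6 vertices, 12 edges, 6 triangles.
rank ∂_0 = 0, rank ∂_1 = 5 ⇒ b_0 = 6 − 0 − 5 = 1; all invariant factors of ∂_1 are 1 so no torsion. So H_0 = Z.
rank ∂_1 = 5, rank ∂_2 = 6 ⇒ b_1 = 12 − 5 − 6 = 1; all invariant factors of ∂_2 are 1 so no torsion. So H_1 = Z.
rank ∂_2 = 6, rank ∂_3 = 0 ⇒ b_2 = 6 − 6 − 0 = 0. So H_2 = 0.

H_0 = Z,  H_1 = Z,  H_2 = 0.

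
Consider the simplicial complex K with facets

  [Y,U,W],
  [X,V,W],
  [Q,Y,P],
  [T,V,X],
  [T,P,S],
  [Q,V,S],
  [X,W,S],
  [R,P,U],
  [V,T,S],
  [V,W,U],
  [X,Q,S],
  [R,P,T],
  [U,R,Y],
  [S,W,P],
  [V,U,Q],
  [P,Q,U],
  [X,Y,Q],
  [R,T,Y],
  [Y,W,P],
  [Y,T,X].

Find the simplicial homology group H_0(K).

Fix the vertex order P < Q < R < S < T < U < V < W < X < Y and write every simplex with vertices in increasing order. Then dim K = 2 and the simplices of K are:

  0-simplices (10): P, Q, R, S, T, U, V, W, X, Y
  1-simplices (30): PQ, PR, PS, PT, PU, PW, PY, QS, QU, QV, QX, QY, RT, RU, RY, ST, SV, SW, SX, TV, TX, TY, UV, UW, UY, VW, VX, WX, WY, XY
  2-simplices (20): PQU, PQY, PRT, PRU, PST, PSW, PWY, QSV, QSX, QUV, QXY, RTY, RUY, STV, SWX, TVX, TXY, UVW, UWY, VWX

Hence C_0 ≅ Z^10, C_1 ≅ Z^30, C_2 ≅ Z^20.

∂_1: C_1 → C_0 sends each edge [p,q] (with p < q) to q − p. For instance
  ∂SW = W − S.
This gives a 10×30 integer matrix of rank 9; reducing to Smith normal form yields diagonal entries (1,1,1,1,1,1,1,1,1).

The boundary map ∂_2: C_2 → C_1 sends each 2-simplex [p,q,r] to [q,r] − [p,r] + [p,q]. For instance
  ∂TVX = VX − TX + TV,
  ∂PST = ST − PT + PS.
As a 30×20 matrix over Z this has rank 20, with invariant factors (1,1,1,1,1,1,1,1,1,1,1,1,1,1,1,1,1,1,1,2).

From H_k ≅ ker(∂_k) / im(∂_{k+1}) we obtain:

  H_0: rank C_0 − rank ∂_1 = 10 − 9 = 1, and the invariant factors of ∂_1 are all 1, so H_0 = Z.

H_0 ≅ Z.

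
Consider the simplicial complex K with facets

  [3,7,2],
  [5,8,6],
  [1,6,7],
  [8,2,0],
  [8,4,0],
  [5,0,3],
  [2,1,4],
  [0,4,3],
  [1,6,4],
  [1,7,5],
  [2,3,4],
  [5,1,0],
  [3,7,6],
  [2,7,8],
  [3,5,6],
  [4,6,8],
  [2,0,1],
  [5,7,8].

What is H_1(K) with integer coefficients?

Take the total order 0 < 1 < 2 < 3 < 4 < 5 < 6 < 7 < 8 on the vertex set. Then K (dimension 2) consists of the simplices:

  0-simplices (9): [0], [1], [2], [3], [4], [5], [6], [7], [8]
  1-simplices (27): (27 of them)
  2-simplices (18): [0,1,2], [0,1,5], [0,2,8], [0,3,4], [0,3,5], [0,4,8], [1,2,4], [1,4,6], [1,5,7], [1,6,7], [2,3,4], [2,3,7], [2,7,8], [3,5,6], [3,6,7], [4,6,8], [5,6,8], [5,7,8]

so the chain groups are C_0 ≅ Z^9, C_1 ≅ Z^27, C_2 ≅ Z^18.

∂_1: C_1 → C_0 sends each edge [p,q] (with p < q) to q − p. For instance
  ∂[2,8] = [8] − [2].
The resulting 9×27 matrix has rank 8, and its Smith normal form has invariant factors (1,1,1,1,1,1,1,1).

∂_2: C_2 → C_1 acts by ∂[p,q,r] = [q,r] − [p,r] + [p,q]. For instance
  ∂[3,5,6] = [5,6] − [3,6] + [3,5],
  ∂[1,2,4] = [2,4] − [1,4] + [1,2].
The resulting 27×18 matrix has rank 18, and its Smith normal form has invariant factors (1,1,1,1,1,1,1,1,1,1,1,1,1,1,1,1,1,2).

Reading off H_k = ker ∂_k / im ∂_{k+1}:

  H_1: rank ker ∂_1 − rank ∂_2 = (27 − 8) − 18 = 1, and ∂_2 has invariant factor 2 > 1, so H_1 = Z ⊕ Z_2.

H_1 ≅ Z ⊕ Z_2.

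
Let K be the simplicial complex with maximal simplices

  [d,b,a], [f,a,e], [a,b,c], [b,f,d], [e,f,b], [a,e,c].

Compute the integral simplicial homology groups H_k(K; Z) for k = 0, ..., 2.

H_0 = Z,  H_1 = Z,  H_2 = 0.

Order the vertices as a < b < c < d < e < f. Listing each simplex with vertices in this order, K has dimension 2 with simplices:

  0-simplices (6): a, b, c, d, e, f
  1-simplices (12): ab, ac, ad, ae, af, bc, bd, be, bf, ce, df, ef
  2-simplices (6): abc, abd, ace, aef, bdf, bef

Hence C_0 ≅ Z^6, C_1 ≅ Z^12, C_2 ≅ Z^6.

∂_1: C_1 → C_0 is given by ∂[p,q] = [q] − [p]. For instance
  ∂be = e − b.
As a 6×12 matrix over Z this has rank 5, with invariant factors (1,1,1,1,1).

Boundary ∂_2: C_2 → C_1 acts by ∂[p,q,r] = [q,r] − [p,r] + [p,q]. For instance
  ∂aef = ef − af + ae,
  ∂abd = bd − ad + ab.
This gives a 12×6 integer matrix of rank 6; reducing to Smith normal form yields diagonal entries (1,1,1,1,1,1).

Computing H_k = (kernel of ∂_k) / (image of ∂_{k+1}):

  H_0: rank C_0 − rank ∂_1 = 6 − 5 = 1, and the invariant factors of ∂_1 are all 1, so H_0 ≅ Z.
  H_1: rank ker ∂_1 − rank ∂_2 = (12 − 5) − 6 = 1, and the invariant factors of ∂_2 are all 1, so H_1 ≅ Z.
  H_2: rank ker ∂_2 − rank ∂_3 = (6 − 6) − 0 = 0, and there is no ∂_3, so H_2 ≅ 0.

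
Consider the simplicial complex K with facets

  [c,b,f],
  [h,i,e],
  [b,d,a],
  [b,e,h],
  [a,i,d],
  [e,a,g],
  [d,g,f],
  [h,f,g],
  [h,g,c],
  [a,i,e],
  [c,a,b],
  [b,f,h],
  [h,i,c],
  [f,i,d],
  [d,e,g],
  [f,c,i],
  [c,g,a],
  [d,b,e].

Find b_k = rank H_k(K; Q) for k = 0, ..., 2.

K has 9 vertices, 27 edges, 18 triangles.
rank ∂_0 = 0, rank ∂_1 = 8 ⇒ b_0 = 9 − 0 − 8 = 1; all invariant factors of ∂_1 are 1 so no torsion. So H_0 = Z.
rank ∂_1 = 8, rank ∂_2 = 18 ⇒ b_1 = 27 − 8 − 18 = 1; ∂_2 has invariant factor(s) [2] giving torsion. So H_1 = Z ⊕ Z/2.
rank ∂_2 = 18, rank ∂_3 = 0 ⇒ b_2 = 18 − 18 − 0 = 0. So H_2 = 0.

b_0 = 1, b_1 = 1, b_2 = 0.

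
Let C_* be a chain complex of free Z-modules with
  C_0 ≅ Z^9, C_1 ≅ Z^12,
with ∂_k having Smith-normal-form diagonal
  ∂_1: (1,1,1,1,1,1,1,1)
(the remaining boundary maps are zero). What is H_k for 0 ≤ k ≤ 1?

H_0: b_0 = 9 − 0 − 8 = 1; torsion from ∂_1 factors > 1: none. So H_0 = Z.
H_1: b_1 = 12 − 8 − 0 = 4; torsion from ∂_2 factors > 1: none. So H_1 = Z^4.

H_0 = Z,  H_1 = Z^4.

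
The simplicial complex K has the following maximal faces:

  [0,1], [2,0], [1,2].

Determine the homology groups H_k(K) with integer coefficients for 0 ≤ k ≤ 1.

Fix the vertex order 0 < 1 < 2 and write every simplex with vertices in increasing order. Then dim K = 1 and the simplices of K are:

  0-simplices (3): [0], [1], [2]
  1-simplices (3): [0,1], [0,2], [1,2]

giving chain groups C_0 ≅ Z^3, C_1 ≅ Z^3.

The boundary map ∂_1: C_1 → C_0 sends each edge [p,q] (with p < q) to q − p. For instance
  ∂[0,1] = [1] − [0].
The 3×3 boundary matrix has rank 2 and Smith normal form diag(1,1).

From H_k ≅ ker(∂_k) / im(∂_{k+1}) we obtain:

  H_0: rank C_0 − rank ∂_1 = 3 − 2 = 1, and the invariant factors of ∂_1 are all 1, so H_0 ≅ Z.
  H_1: rank ker ∂_1 − rank ∂_2 = (3 − 2) − 0 = 1, and there is no ∂_2, so H_1 ≅ Z.

H_0 = Z,  H_1 = Z.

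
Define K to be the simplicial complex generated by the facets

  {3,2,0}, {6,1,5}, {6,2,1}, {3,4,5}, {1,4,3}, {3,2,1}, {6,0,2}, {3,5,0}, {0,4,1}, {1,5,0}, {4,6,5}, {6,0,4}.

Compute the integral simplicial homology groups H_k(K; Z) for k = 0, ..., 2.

H_0 ≅ Z,  H_1 ≅ Z/2,  H_2 = 0.

We work with the vertex ordering 0 < 1 < 2 < 3 < 4 < 5 < 6. The simplices of K, each written with vertices in increasing order, are:

  0-simplices (7): [0], [1], [2], [3], [4], [5], [6]
  1-simplices (18): [0,1], [0,2], [0,3], [0,4], [0,5], [0,6], [1,2], [1,3], [1,4], [1,5], [1,6], [2,3], [2,6], [3,4], [3,5], [4,5], [4,6], [5,6]
  2-simplices (12): [0,1,4], [0,1,5], [0,2,3], [0,2,6], [0,3,5], [0,4,6], [1,2,3], [1,2,6], [1,3,4], [1,5,6], [3,4,5], [4,5,6]

Hence C_0 ≅ Z^7, C_1 ≅ Z^18, C_2 ≅ Z^12.

Boundary ∂_1: C_1 → C_0 sends each edge [p,q] (with p < q) to q − p. For instance
  ∂[0,1] = [1] − [0].
The 7×18 boundary matrix has rank 6 and Smith normal form diag(1,1,1,1,1,1).

Boundary ∂_2: C_2 → C_1 maps a triangle to the signed sum of its edges. For instance
  ∂[1,3,4] = [3,4] − [1,4] + [1,3],
  ∂[1,2,3] = [2,3] − [1,3] + [1,2].
This gives a 18×12 integer matrix of rank 12; reducing to Smith normal form yields diagonal entries (1,1,1,1,1,1,1,1,1,1,1,2).

Now H_k = ker ∂_k / im ∂_{k+1}, so:

  H_0: rank C_0 − rank ∂_1 = 7 − 6 = 1, and the invariant factors of ∂_1 are all 1, so H_0 = Z.
  H_1: rank ker ∂_1 − rank ∂_2 = (18 − 6) − 12 = 0, and ∂_2 has invariant factor 2 > 1, so H_1 = Z/2.
  H_2: rank ker ∂_2 − rank ∂_3 = (12 − 12) − 0 = 0, and there is no ∂_3, so H_2 = 0.

(K is a triangulation of the real projective plane RP^2.)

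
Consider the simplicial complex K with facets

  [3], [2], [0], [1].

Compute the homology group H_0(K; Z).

H_0 = Z^4.

Fix the vertex order 0 < 1 < 2 < 3 and write every simplex with vertices in increasing order. Then dim K = 0 and the simplices of K are:

  0-simplices (4): [0], [1], [2], [3]

Hence C_0 ≅ Z^4.

Now H_k = ker ∂_k / im ∂_{k+1}, so:

  H_0: rank C_0 − rank ∂_1 = 4 − 0 = 4, and there is no ∂_1, so H_0 ≅ Z^4.

(K is a triangulation of a set of 4 points.)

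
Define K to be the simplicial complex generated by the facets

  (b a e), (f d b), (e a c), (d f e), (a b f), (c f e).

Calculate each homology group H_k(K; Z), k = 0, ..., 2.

We work with the vertex ordering a < b < c < d < e < f. The simplices of K, each written with vertices in increasing order, are:

  0-simplices (6): a, b, c, d, e, f
  1-simplices (12): ab, ac, ae, af, bd, be, bf, ce, cf, de, df, ef
  2-simplices (6): abe, abf, ace, bdf, cef, def

so the chain groups are C_0 ≅ Z^6, C_1 ≅ Z^12, C_2 ≅ Z^6.

The boundary map ∂_1: C_1 → C_0 is given by ∂[p,q] = [q] − [p]. For instance
  ∂bf = f − b.
The 6×12 boundary matrix has rank 5 and Smith normal form diag(1,1,1,1,1).

Boundary ∂_2: C_2 → C_1 sends each 2-simplex [p,q,r] to [q,r] − [p,r] + [p,q]. For instance
  ∂def = ef − df + de,
  ∂abf = bf − af + ab.
The resulting 12×6 matrix has rank 6, and its Smith normal form has invariant factors (1,1,1,1,1,1).

Reading off H_k = ker ∂_k / im ∂_{k+1}:

  H_0: rank C_0 − rank ∂_1 = 6 − 5 = 1, and the invariant factors of ∂_1 are all 1, so H_0 = Z.
  H_1: rank ker ∂_1 − rank ∂_2 = (12 − 5) − 6 = 1, and the invariant factors of ∂_2 are all 1, so H_1 = Z.
  H_2: rank ker ∂_2 − rank ∂_3 = (6 − 6) − 0 = 0, and there is no ∂_3, so H_2 = 0.

H_0 = Z,  H_1 = Z,  H_2 = 0.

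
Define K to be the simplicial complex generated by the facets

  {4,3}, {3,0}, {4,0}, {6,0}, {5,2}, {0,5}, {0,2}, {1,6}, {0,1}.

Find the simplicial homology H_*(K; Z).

H_0 = Z,  H_1 = Z^3.

Take the total order 0 < 1 < 2 < 3 < 4 < 5 < 6 on the vertex set. Then K (dimension 1) consists of the simplices:

  0-simplices (7): [0], [1], [2], [3], [4], [5], [6]
  1-simplices (9): [0,1], [0,2], [0,3], [0,4], [0,5], [0,6], [1,6], [2,5], [3,4]

Hence C_0 ≅ Z^7, C_1 ≅ Z^9.

The boundary map ∂_1: C_1 → C_0 maps an edge to its endpoints' difference, ∂[p,q] = q − p. For instance
  ∂[2,5] = [5] − [2].
The 7×9 boundary matrix has rank 6 and Smith normal form diag(1,1,1,1,1,1).

Reading off H_k = ker ∂_k / im ∂_{k+1}:

  H_0: rank C_0 − rank ∂_1 = 7 − 6 = 1, and the invariant factors of ∂_1 are all 1, so H_0 = Z.
  H_1: rank ker ∂_1 − rank ∂_2 = (9 − 6) − 0 = 3, and there is no ∂_2, so H_1 = Z^3.

(K is a triangulation of a wedge of 3 circles.)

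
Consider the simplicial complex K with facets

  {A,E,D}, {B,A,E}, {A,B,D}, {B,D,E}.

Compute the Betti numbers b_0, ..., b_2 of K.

b_0 = 1, b_1 = 0, b_2 = 1.

Take the total order A < B < D < E on the vertex set. Then K (dimension 2) consists of the simplices:

  0-simplices (4): A, B, D, E
  1-simplices (6): AB, AD, AE, BD, BE, DE
  2-simplices (4): ABD, ABE, ADE, BDE

giving chain groups C_0 ≅ Z^4, C_1 ≅ Z^6, C_2 ≅ Z^4.

The boundary map ∂_1: C_1 → C_0 sends each edge [p,q] (with p < q) to q − p. For instance
  ∂AD = D − A.
The resulting 4×6 matrix has rank 3, and its Smith normal form has invariant factors (1,1,1).

Boundary ∂_2: C_2 → C_1 acts by ∂[p,q,r] = [q,r] − [p,r] + [p,q]. For instance
  ∂ABE = BE − AE + AB,
  ∂ABD = BD − AD + AB.
This gives a 6×4 integer matrix of rank 3; reducing to Smith normal form yields diagonal entries (1,1,1).

Reading off H_k = ker ∂_k / im ∂_{k+1}:

  H_0: rank C_0 − rank ∂_1 = 4 − 3 = 1, and the invariant factors of ∂_1 are all 1, so H_0 = Z.
  H_1: rank ker ∂_1 − rank ∂_2 = (6 − 3) − 3 = 0, and the invariant factors of ∂_2 are all 1, so H_1 = 0.
  H_2: rank ker ∂_2 − rank ∂_3 = (4 − 3) − 0 = 1, and there is no ∂_3, so H_2 = Z.

As a check, the Euler characteristic is 4 − 6 + 4 = 2, which agrees with 1 − 0 + 1 = 2.

Hence the Betti numbers are b_0 = 1, b_1 = 0, b_2 = 1.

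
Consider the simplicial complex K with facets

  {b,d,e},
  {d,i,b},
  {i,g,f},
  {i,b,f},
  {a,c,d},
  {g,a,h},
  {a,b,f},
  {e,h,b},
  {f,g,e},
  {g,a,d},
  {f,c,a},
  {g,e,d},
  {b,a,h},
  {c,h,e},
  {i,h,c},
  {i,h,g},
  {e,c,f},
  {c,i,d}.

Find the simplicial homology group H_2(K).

K has 9 vertices, 27 edges, 18 triangles.
rank ∂_2 = 17, rank ∂_3 = 0 ⇒ b_2 = 18 − 17 − 0 = 1. So H_2 ≅ Z.

H_2 ≅ Z.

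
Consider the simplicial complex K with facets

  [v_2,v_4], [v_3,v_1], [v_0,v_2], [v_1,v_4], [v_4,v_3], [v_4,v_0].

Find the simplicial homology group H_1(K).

We work with the vertex ordering v_0 < v_1 < v_2 < v_3 < v_4. The simplices of K, each written with vertices in increasing order, are:

  0-simplices (5): [v_0], [v_1], [v_2], [v_3], [v_4]
  1-simplices (6): [v_0,v_2], [v_0,v_4], [v_1,v_3], [v_1,v_4], [v_2,v_4], [v_3,v_4]

giving chain groups C_0 ≅ Z^5, C_1 ≅ Z^6.

The boundary map ∂_1: C_1 → C_0 sends each edge [p,q] (with p < q) to q − p. For instance
  ∂[v_3,v_4] = [v_4] − [v_3].
The 5×6 boundary matrix has rank 4 and Smith normal form diag(1,1,1,1).

Now H_k = ker ∂_k / im ∂_{k+1}, so:

  H_1: rank ker ∂_1 − rank ∂_2 = (6 − 4) − 0 = 2, and there is no ∂_2, so H_1 ≅ Z^2.

H_1 = Z^2.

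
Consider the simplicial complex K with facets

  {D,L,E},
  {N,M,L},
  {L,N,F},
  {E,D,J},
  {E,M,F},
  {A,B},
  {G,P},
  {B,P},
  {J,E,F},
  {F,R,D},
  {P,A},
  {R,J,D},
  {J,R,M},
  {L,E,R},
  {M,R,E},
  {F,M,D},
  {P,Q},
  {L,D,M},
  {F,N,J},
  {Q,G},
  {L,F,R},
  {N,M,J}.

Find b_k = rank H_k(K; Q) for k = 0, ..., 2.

b_0 = 2, b_1 = 4, b_2 = 1.

K has 13 vertices, 30 edges, 16 triangles.
rank ∂_0 = 0, rank ∂_1 = 11 ⇒ b_0 = 13 − 0 − 11 = 2; all invariant factors of ∂_1 are 1 so no torsion. So H_0 = Z^2.
rank ∂_1 = 11, rank ∂_2 = 15 ⇒ b_1 = 30 − 11 − 15 = 4; all invariant factors of ∂_2 are 1 so no torsion. So H_1 = Z^4.
rank ∂_2 = 15, rank ∂_3 = 0 ⇒ b_2 = 16 − 15 − 0 = 1. So H_2 = Z.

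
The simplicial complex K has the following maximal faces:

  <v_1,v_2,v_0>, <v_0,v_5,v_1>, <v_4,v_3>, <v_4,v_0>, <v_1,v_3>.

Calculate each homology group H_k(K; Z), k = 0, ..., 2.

H_0 = Z,  H_1 = Z,  H_2 = 0.

Take the total order v_0 < v_1 < v_2 < v_3 < v_4 < v_5 on the vertex set. Then K (dimension 2) consists of the simplices:

  0-simplices (6): [v_0], [v_1], [v_2], [v_3], [v_4], [v_5]
  1-simplices (8): [v_0,v_1], [v_0,v_2], [v_0,v_4], [v_0,v_5], [v_1,v_2], [v_1,v_3], [v_1,v_5], [v_3,v_4]
  2-simplices (2): [v_0,v_1,v_2], [v_0,v_1,v_5]

Hence C_0 ≅ Z^6, C_1 ≅ Z^8, C_2 ≅ Z^2.

The boundary map ∂_1: C_1 → C_0 sends each edge [p,q] (with p < q) to q − p.
The resulting 6×8 matrix has rank 5, and its Smith normal form has invariant factors (1,1,1,1,1).

The boundary map ∂_2: C_2 → C_1 sends each 2-simplex [p,q,r] to [q,r] − [p,r] + [p,q]. For instance
  ∂[v_0,v_1,v_5] = [v_1,v_5] − [v_0,v_5] + [v_0,v_1],
  ∂[v_0,v_1,v_2] = [v_1,v_2] − [v_0,v_2] + [v_0,v_1].
This gives a 8×2 integer matrix of rank 2; reducing to Smith normal form yields diagonal entries (1,1).

Now H_k = ker ∂_k / im ∂_{k+1}, so:

  H_0: rank C_0 − rank ∂_1 = 6 − 5 = 1, and the invariant factors of ∂_1 are all 1, so H_0 ≅ Z.
  H_1: rank ker ∂_1 − rank ∂_2 = (8 − 5) − 2 = 1, and the invariant factors of ∂_2 are all 1, so H_1 ≅ Z.
  H_2: rank ker ∂_2 − rank ∂_3 = (2 − 2) − 0 = 0, and there is no ∂_3, so H_2 ≅ 0.

As a check, the Euler characteristic is 6 − 8 + 2 = 0, which agrees with 1 − 1 + 0 = 0.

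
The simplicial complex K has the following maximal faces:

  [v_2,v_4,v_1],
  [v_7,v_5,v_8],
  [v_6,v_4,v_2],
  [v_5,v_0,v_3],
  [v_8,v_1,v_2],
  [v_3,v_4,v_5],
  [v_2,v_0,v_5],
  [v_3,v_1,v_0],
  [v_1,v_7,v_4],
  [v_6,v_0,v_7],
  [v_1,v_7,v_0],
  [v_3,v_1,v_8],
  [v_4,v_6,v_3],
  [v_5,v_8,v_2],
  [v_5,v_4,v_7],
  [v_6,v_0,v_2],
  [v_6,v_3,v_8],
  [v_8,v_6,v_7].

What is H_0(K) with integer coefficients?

H_0 ≅ Z.

Take the total order v_0 < v_1 < v_2 < v_3 < v_4 < v_5 < v_6 < v_7 < v_8 on the vertex set. Then K (dimension 2) consists of the simplices:

  0-simplices (9): [v_0], [v_1], [v_2], [v_3], [v_4], [v_5], [v_6], [v_7], [v_8]
  1-simplices (27): (27 of them)
  2-simplices (18): (18 of them)

giving chain groups C_0 ≅ Z^9, C_1 ≅ Z^27, C_2 ≅ Z^18.

∂_1: C_1 → C_0 is given by ∂[p,q] = [q] − [p].
The resulting 9×27 matrix has rank 8, and its Smith normal form has invariant factors (1,1,1,1,1,1,1,1).

Boundary ∂_2: C_2 → C_1 acts by ∂[p,q,r] = [q,r] − [p,r] + [p,q]. For instance
  ∂[v_4,v_5,v_7] = [v_5,v_7] − [v_4,v_7] + [v_4,v_5],
  ∂[v_0,v_1,v_7] = [v_1,v_7] − [v_0,v_7] + [v_0,v_1].
The 27×18 boundary matrix has rank 17 and Smith normal form diag(1,1,1,1,1,1,1,1,1,1,1,1,1,1,1,1,1).

From H_k ≅ ker(∂_k) / im(∂_{k+1}) we obtain:

  H_0: rank C_0 − rank ∂_1 = 9 − 8 = 1, and the invariant factors of ∂_1 are all 1, so H_0 ≅ Z.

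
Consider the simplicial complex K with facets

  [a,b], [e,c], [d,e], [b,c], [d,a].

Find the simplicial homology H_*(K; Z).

H_0 = Z,  H_1 = Z.

Take the total order a < b < c < d < e on the vertex set. Then K (dimension 1) consists of the simplices:

  0-simplices (5): a, b, c, d, e
  1-simplices (5): ab, ad, bc, ce, de

so the chain groups are C_0 ≅ Z^5, C_1 ≅ Z^5.

The boundary map ∂_1: C_1 → C_0 is given by ∂[p,q] = [q] − [p]. For instance
  ∂de = e − d.
The resulting 5×5 matrix has rank 4, and its Smith normal form has invariant factors (1,1,1,1).

Now H_k = ker ∂_k / im ∂_{k+1}, so:

  H_0: rank C_0 − rank ∂_1 = 5 − 4 = 1, and the invariant factors of ∂_1 are all 1, so H_0 ≅ Z.
  H_1: rank ker ∂_1 − rank ∂_2 = (5 − 4) − 0 = 1, and there is no ∂_2, so H_1 ≅ Z.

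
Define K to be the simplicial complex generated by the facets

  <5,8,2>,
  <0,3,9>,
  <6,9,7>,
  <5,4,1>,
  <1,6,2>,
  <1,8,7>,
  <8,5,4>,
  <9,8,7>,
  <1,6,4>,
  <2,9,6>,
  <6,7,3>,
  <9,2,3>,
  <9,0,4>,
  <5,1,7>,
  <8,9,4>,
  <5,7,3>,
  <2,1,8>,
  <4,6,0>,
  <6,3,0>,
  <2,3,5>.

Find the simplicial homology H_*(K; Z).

Take the total order 0 < 1 < 2 < 3 < 4 < 5 < 6 < 7 < 8 < 9 on the vertex set. Then K (dimension 2) consists of the simplices:

  0-simplices (10): [0], [1], [2], [3], [4], [5], [6], [7], [8], [9]
  1-simplices (30): (30 of them)
  2-simplices (20): (20 of them)

Hence C_0 ≅ Z^10, C_1 ≅ Z^30, C_2 ≅ Z^20.

∂_1: C_1 → C_0 maps an edge to its endpoints' difference, ∂[p,q] = q − p.
This gives a 10×30 integer matrix of rank 9; reducing to Smith normal form yields diagonal entries (1,1,1,1,1,1,1,1,1).

Boundary ∂_2: C_2 → C_1 sends each 2-simplex [p,q,r] to [q,r] − [p,r] + [p,q]. For instance
  ∂[2,5,8] = [5,8] − [2,8] + [2,5],
  ∂[0,4,6] = [4,6] − [0,6] + [0,4].
As a 30×20 matrix over Z this has rank 20, with invariant factors (1,1,1,1,1,1,1,1,1,1,1,1,1,1,1,1,1,1,1,2).

Reading off H_k = ker ∂_k / im ∂_{k+1}:

  H_0: rank C_0 − rank ∂_1 = 10 − 9 = 1, and the invariant factors of ∂_1 are all 1, so H_0 ≅ Z.
  H_1: rank ker ∂_1 − rank ∂_2 = (30 − 9) − 20 = 1, and ∂_2 has invariant factor 2 > 1, so H_1 ≅ Z ⊕ Z/2Z.
  H_2: rank ker ∂_2 − rank ∂_3 = (20 − 20) − 0 = 0, and there is no ∂_3, so H_2 ≅ 0.

As a check, the Euler characteristic is 10 − 30 + 20 = 0, which agrees with 1 − 1 + 0 = 0.

H_0 ≅ Z,  H_1 ≅ Z ⊕ Z/2Z,  H_2 = 0.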